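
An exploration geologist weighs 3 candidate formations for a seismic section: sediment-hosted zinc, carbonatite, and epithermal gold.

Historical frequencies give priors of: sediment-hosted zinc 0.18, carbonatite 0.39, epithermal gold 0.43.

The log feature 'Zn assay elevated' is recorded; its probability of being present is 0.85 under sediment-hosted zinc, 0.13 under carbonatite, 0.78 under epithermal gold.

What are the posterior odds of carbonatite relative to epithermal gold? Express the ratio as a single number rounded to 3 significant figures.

Posterior odds equal prior odds times the likelihood ratio; only the two competing hypotheses matter.
  carbonatite: 0.39 × 0.13 = 0.0507
  epithermal gold: 0.43 × 0.78 = 0.3354
Posterior odds = 0.0507 / 0.3354 ≈ 0.151.

0.151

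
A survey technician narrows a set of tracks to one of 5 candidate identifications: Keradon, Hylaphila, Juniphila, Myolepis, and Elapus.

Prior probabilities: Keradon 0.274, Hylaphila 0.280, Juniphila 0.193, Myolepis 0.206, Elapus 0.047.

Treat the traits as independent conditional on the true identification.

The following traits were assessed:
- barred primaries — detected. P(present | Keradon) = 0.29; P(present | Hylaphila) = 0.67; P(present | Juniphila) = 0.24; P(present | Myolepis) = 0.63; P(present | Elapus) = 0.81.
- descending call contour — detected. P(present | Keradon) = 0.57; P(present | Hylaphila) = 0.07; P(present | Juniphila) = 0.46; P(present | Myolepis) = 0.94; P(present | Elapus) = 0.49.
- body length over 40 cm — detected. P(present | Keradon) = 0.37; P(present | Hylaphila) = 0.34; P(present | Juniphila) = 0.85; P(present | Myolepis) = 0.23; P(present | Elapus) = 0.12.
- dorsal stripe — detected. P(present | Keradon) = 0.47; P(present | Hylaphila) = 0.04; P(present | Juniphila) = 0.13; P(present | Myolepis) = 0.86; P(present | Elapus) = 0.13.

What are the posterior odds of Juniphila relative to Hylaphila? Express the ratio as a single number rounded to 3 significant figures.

Unnormalized posterior weight (prior times the trait likelihoods) for each of the two hypotheses:
  Juniphila: 0.193 × 0.24 × 0.46 × 0.85 × 0.13 = 0.0023544
  Hylaphila: 0.280 × 0.67 × 0.07 × 0.34 × 0.04 = 0.0001786
Odds(Juniphila : Hylaphila) = 0.0023544 / 0.0001786 ≈ 13.2.

13.2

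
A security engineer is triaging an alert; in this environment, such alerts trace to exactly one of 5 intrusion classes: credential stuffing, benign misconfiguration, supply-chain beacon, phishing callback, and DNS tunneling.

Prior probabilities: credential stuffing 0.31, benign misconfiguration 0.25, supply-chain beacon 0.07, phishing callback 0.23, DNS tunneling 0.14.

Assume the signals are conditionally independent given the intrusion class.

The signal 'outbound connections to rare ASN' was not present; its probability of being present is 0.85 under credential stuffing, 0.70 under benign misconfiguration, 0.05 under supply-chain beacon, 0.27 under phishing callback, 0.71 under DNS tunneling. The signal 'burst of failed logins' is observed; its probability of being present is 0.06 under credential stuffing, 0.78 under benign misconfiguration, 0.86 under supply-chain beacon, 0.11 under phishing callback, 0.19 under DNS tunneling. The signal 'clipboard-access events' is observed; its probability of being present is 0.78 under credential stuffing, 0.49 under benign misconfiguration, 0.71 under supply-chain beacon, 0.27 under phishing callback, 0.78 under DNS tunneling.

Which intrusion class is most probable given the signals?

By Bayes' rule with conditional independence, the unnormalized weight for each hypothesis is prior × ∏ likelihoods (using 1 − P(present | H) for each absent signal):
  credential stuffing: 0.31 × (1 − 0.85) × 0.06 × 0.78 = 0.0021762
  benign misconfiguration: 0.25 × (1 − 0.70) × 0.78 × 0.49 = 0.028665
  supply-chain beacon: 0.07 × (1 − 0.05) × 0.86 × 0.71 = 0.040605
  phishing callback: 0.23 × (1 − 0.27) × 0.11 × 0.27 = 0.0049866
  DNS tunneling: 0.14 × (1 − 0.71) × 0.19 × 0.78 = 0.0060169
Marginal likelihood of the evidence = 0.08245.
P(credential stuffing | evidence) ≈ 0.0021762 / 0.08245 ≈ 0.026
P(benign misconfiguration | evidence) ≈ 0.028665 / 0.08245 ≈ 0.348
P(supply-chain beacon | evidence) ≈ 0.040605 / 0.08245 ≈ 0.492
P(phishing callback | evidence) ≈ 0.0049866 / 0.08245 ≈ 0.060
P(DNS tunneling | evidence) ≈ 0.0060169 / 0.08245 ≈ 0.073
The largest is 0.492, so supply-chain beacon is most probable.

supply-chain beacon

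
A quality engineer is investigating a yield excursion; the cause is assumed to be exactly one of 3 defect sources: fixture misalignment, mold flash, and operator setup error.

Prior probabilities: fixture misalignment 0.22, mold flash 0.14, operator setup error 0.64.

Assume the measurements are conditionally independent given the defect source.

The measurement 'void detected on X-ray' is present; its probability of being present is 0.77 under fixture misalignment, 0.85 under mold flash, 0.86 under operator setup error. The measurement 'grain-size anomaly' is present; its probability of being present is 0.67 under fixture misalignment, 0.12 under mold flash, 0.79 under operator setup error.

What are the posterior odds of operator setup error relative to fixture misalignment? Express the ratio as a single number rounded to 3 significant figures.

Posterior odds equal prior odds times the likelihood ratio; only the two competing hypotheses matter.
  operator setup error: 0.64 × 0.86 × 0.79 = 0.43482
  fixture misalignment: 0.22 × 0.77 × 0.67 = 0.1135
Odds(operator setup error : fixture misalignment) = 0.43482 / 0.1135 ≈ 3.83.

3.83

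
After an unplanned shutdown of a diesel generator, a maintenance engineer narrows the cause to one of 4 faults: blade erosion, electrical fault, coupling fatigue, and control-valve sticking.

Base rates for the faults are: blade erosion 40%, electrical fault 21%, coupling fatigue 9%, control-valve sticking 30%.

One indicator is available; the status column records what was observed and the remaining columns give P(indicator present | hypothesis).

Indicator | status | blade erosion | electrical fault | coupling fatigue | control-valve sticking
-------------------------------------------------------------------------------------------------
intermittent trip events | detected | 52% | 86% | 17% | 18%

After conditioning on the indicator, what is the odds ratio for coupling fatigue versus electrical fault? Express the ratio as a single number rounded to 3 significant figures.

Posterior odds equal prior odds times the likelihood ratio; only the two competing hypotheses matter.
  coupling fatigue: 0.09 × 0.17 = 0.0153
  electrical fault: 0.21 × 0.86 = 0.1806
Posterior odds = 0.0153 / 0.1806 ≈ 0.0847.

0.0847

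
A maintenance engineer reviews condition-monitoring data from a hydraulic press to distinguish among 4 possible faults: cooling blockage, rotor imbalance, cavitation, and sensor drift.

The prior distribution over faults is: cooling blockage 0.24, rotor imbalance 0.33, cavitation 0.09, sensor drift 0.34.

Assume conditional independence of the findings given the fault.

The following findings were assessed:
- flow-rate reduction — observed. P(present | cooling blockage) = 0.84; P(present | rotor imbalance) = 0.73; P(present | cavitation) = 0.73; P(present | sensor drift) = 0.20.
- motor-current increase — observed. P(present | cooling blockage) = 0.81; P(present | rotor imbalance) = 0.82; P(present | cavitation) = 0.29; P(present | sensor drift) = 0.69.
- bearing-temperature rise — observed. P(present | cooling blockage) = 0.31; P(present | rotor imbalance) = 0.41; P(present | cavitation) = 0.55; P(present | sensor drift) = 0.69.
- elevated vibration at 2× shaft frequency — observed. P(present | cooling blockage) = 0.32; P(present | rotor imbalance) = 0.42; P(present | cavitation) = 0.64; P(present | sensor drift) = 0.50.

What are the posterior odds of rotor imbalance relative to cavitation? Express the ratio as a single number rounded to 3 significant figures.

5.07

The normalizing constant cancels in an odds ratio, so compute prior × likelihood for the two hypotheses only:
  rotor imbalance: 0.33 × 0.73 × 0.82 × 0.41 × 0.42 = 0.034016
  cavitation: 0.09 × 0.73 × 0.29 × 0.55 × 0.64 = 0.0067067
Posterior odds = 0.034016 / 0.0067067 ≈ 5.07.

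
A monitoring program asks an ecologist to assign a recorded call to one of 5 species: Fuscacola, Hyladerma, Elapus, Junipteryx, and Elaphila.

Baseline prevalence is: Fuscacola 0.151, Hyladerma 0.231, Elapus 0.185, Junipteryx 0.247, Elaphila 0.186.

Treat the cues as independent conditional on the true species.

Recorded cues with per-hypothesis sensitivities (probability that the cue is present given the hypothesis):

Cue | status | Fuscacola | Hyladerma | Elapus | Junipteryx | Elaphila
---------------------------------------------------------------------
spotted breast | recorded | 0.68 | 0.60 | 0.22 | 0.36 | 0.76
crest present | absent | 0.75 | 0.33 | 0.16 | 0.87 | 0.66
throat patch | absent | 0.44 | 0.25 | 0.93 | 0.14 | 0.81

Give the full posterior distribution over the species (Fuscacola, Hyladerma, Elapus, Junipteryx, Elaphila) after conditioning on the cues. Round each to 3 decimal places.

0.136, 0.660, 0.023, 0.094, 0.087

For each hypothesis, the unnormalized posterior weight is prior × product of the cue likelihoods (using 1 − P(present | H) for each absent cue):
  Fuscacola: 0.151 × 0.68 × (1 − 0.75) × (1 − 0.44) = 0.014375
  Hyladerma: 0.231 × 0.60 × (1 − 0.33) × (1 − 0.25) = 0.069646
  Elapus: 0.185 × 0.22 × (1 − 0.16) × (1 − 0.93) = 0.0023932
  Junipteryx: 0.247 × 0.36 × (1 − 0.87) × (1 − 0.14) = 0.0099413
  Elaphila: 0.186 × 0.76 × (1 − 0.66) × (1 − 0.81) = 0.0091319
Normalizing constant Z = 0.014375 + 0.069646 + 0.0023932 + 0.0099413 + 0.0091319 = 0.10549.
P(Fuscacola | evidence) = 0.014375 / 0.10549 ≈ 0.136
P(Hyladerma | evidence) = 0.069646 / 0.10549 ≈ 0.660
P(Elapus | evidence) = 0.0023932 / 0.10549 ≈ 0.023
P(Junipteryx | evidence) = 0.0099413 / 0.10549 ≈ 0.094
P(Elaphila | evidence) = 0.0091319 / 0.10549 ≈ 0.087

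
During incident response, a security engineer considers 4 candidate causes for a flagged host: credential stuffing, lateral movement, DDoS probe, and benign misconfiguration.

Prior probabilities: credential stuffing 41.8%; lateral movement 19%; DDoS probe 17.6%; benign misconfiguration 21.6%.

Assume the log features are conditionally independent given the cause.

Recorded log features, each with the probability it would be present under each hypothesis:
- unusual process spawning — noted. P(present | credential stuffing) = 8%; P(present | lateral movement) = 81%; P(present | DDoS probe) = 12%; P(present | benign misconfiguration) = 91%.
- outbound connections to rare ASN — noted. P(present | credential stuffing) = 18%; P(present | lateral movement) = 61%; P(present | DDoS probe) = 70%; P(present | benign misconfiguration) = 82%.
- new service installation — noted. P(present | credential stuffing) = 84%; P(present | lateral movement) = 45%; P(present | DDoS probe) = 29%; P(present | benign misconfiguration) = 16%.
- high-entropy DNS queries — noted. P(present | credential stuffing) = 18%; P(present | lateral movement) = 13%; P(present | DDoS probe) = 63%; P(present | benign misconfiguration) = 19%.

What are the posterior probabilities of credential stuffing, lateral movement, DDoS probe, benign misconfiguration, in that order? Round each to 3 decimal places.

0.065, 0.392, 0.193, 0.350

By Bayes' rule with conditional independence, the unnormalized weight for each hypothesis is prior × ∏ likelihoods:
  credential stuffing: 0.418 × 0.08 × 0.18 × 0.84 × 0.18 = 0.0009101
  lateral movement: 0.190 × 0.81 × 0.61 × 0.45 × 0.13 = 0.0054919
  DDoS probe: 0.176 × 0.12 × 0.70 × 0.29 × 0.63 = 0.002701
  benign misconfiguration: 0.216 × 0.91 × 0.82 × 0.16 × 0.19 = 0.0048998
Marginal likelihood of the evidence = 0.014003.
P(credential stuffing | evidence) = 0.0009101 / 0.014003 ≈ 0.065
P(lateral movement | evidence) = 0.0054919 / 0.014003 ≈ 0.392
P(DDoS probe | evidence) = 0.002701 / 0.014003 ≈ 0.193
P(benign misconfiguration | evidence) = 0.0048998 / 0.014003 ≈ 0.350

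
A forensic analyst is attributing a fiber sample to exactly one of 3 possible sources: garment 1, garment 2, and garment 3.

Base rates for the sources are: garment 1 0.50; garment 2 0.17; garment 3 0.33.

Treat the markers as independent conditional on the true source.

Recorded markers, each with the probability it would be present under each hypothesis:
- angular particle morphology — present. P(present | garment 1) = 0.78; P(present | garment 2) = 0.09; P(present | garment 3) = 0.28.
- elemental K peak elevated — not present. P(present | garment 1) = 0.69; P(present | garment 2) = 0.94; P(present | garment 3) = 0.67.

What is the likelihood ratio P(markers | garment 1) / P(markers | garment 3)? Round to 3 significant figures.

Take the product of per-marker likelihoods under each hypothesis (using 1 − P(present | H) for each absent marker), then divide.
  garment 1: 0.78 × (1 − 0.69) = 0.2418
  garment 3: 0.28 × (1 − 0.67) = 0.0924
Bayes factor = 0.2418 / 0.0924 ≈ 2.62

2.62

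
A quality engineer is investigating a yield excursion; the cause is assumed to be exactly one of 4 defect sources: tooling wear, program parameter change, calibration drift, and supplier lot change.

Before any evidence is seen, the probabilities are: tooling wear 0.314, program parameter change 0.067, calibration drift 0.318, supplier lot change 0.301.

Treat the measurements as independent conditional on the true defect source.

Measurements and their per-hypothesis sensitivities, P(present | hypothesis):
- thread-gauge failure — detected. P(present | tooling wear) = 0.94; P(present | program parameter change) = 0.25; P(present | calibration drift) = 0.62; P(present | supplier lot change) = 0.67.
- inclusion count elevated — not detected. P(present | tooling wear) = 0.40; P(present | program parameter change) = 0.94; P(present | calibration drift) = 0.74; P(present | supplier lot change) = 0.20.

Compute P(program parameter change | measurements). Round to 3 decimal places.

Multiply each prior by the joint likelihood of the measurement pattern (using 1 − P(present | H) for each absent measurement):
  tooling wear: 0.314 × 0.94 × (1 − 0.40) = 0.1771
  program parameter change: 0.067 × 0.25 × (1 − 0.94) = 0.001005
  calibration drift: 0.318 × 0.62 × (1 − 0.74) = 0.051262
  supplier lot change: 0.301 × 0.67 × (1 − 0.20) = 0.16134
Marginal likelihood of the evidence = 0.3907.
P(program parameter change | evidence) = 0.001005 / 0.3907 ≈ 0.003.

0.003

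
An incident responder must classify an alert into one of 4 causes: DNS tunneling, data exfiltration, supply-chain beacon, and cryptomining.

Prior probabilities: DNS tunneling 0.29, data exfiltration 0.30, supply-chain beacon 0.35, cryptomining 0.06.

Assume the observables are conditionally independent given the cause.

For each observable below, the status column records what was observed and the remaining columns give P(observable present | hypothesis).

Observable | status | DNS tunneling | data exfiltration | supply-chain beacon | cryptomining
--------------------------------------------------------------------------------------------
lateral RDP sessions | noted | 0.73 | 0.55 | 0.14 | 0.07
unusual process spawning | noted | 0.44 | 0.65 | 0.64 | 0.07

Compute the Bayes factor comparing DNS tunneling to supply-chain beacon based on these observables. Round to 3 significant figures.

Joint likelihood of the observable pattern under each hypothesis:
  DNS tunneling: 0.73 × 0.44 = 0.3212
  supply-chain beacon: 0.14 × 0.64 = 0.0896
Bayes factor = 0.3212 / 0.0896 ≈ 3.58

3.58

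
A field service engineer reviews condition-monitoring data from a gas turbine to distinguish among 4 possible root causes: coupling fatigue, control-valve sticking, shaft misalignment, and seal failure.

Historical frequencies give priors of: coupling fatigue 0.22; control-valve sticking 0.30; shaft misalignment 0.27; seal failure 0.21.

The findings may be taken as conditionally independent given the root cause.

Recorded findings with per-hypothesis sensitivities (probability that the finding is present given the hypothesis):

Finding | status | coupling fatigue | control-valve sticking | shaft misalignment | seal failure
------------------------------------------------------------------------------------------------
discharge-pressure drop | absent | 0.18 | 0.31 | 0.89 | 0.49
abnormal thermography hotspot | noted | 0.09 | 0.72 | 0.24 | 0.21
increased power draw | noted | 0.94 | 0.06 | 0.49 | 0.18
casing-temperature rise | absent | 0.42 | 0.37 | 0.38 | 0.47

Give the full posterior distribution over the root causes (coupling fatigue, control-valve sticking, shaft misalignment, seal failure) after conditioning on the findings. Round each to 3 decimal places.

0.471, 0.300, 0.115, 0.114

For each hypothesis, the unnormalized posterior weight is prior × product of the finding likelihoods (using 1 − P(present | H) for each absent finding):
  coupling fatigue: 0.22 × (1 − 0.18) × 0.09 × 0.94 × (1 − 0.42) = 0.0088519
  control-valve sticking: 0.30 × (1 − 0.31) × 0.72 × 0.06 × (1 − 0.37) = 0.0056337
  shaft misalignment: 0.27 × (1 − 0.89) × 0.24 × 0.49 × (1 − 0.38) = 0.0021655
  seal failure: 0.21 × (1 − 0.49) × 0.21 × 0.18 × (1 − 0.47) = 0.0021456
The unnormalized weights sum to 0.018797.
P(coupling fatigue | evidence) = 0.0088519 / 0.018797 ≈ 0.471
P(control-valve sticking | evidence) = 0.0056337 / 0.018797 ≈ 0.300
P(shaft misalignment | evidence) = 0.0021655 / 0.018797 ≈ 0.115
P(seal failure | evidence) = 0.0021456 / 0.018797 ≈ 0.114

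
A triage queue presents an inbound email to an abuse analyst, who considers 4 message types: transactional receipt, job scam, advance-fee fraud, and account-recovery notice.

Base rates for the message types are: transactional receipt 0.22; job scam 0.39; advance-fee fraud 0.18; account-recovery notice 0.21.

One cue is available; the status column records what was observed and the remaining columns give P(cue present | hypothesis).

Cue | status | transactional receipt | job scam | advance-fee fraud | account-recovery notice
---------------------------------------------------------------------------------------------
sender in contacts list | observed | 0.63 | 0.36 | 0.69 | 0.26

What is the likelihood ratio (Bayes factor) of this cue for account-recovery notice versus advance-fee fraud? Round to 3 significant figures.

The Bayes factor is the ratio of the two likelihoods.
  account-recovery notice: 0.26
  advance-fee fraud: 0.69
Bayes factor = 0.26 / 0.69 ≈ 0.377

0.377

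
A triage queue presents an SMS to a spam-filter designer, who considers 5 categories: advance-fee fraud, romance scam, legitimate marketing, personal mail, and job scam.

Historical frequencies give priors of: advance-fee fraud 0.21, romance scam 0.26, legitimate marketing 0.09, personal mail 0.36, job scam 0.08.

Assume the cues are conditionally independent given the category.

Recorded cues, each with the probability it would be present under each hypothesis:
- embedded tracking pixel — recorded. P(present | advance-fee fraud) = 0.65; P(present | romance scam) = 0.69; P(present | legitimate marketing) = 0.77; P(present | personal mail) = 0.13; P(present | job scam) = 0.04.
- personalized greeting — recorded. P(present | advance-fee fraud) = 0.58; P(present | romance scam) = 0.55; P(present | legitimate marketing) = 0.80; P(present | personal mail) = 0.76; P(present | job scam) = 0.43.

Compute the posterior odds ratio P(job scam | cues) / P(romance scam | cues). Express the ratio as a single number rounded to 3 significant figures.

0.0139

Unnormalized posterior weight (prior times the cue likelihoods) for each of the two hypotheses:
  job scam: 0.08 × 0.04 × 0.43 = 0.001376
  romance scam: 0.26 × 0.69 × 0.55 = 0.09867
Odds(job scam : romance scam) = 0.001376 / 0.09867 ≈ 0.0139.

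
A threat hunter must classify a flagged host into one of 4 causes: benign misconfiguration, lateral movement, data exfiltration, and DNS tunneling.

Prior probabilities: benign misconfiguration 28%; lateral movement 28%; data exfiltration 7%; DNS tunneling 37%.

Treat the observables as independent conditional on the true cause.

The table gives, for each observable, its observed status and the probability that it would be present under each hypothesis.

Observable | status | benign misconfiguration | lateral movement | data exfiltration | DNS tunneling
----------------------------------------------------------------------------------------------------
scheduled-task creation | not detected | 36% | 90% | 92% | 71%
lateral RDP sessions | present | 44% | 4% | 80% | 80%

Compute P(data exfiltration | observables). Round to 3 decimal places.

0.026

By Bayes' rule with conditional independence, the unnormalized weight for each hypothesis is prior × ∏ likelihoods (using 1 − P(present | H) for each absent observable):
  benign misconfiguration: 0.28 × (1 − 0.36) × 0.44 = 0.078848
  lateral movement: 0.28 × (1 − 0.90) × 0.04 = 0.00112
  data exfiltration: 0.07 × (1 − 0.92) × 0.80 = 0.00448
  DNS tunneling: 0.37 × (1 − 0.71) × 0.80 = 0.08584
Marginal likelihood of the evidence = 0.17029.
P(data exfiltration | evidence) = 0.00448 / 0.17029 ≈ 0.026.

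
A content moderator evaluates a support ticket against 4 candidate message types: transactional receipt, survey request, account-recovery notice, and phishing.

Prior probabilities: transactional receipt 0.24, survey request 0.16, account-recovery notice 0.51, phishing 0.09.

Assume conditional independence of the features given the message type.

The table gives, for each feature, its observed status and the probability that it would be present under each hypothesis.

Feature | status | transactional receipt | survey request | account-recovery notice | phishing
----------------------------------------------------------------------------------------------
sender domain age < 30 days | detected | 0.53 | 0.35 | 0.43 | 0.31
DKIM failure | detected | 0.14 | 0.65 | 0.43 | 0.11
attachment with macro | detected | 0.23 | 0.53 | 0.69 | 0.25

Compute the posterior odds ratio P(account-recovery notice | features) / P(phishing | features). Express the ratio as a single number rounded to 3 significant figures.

The normalizing constant cancels in an odds ratio, so compute prior × likelihood for the two hypotheses only:
  account-recovery notice: 0.51 × 0.43 × 0.43 × 0.69 = 0.065066
  phishing: 0.09 × 0.31 × 0.11 × 0.25 = 0.00076725
Odds(account-recovery notice : phishing) = 0.065066 / 0.00076725 ≈ 84.8.

84.8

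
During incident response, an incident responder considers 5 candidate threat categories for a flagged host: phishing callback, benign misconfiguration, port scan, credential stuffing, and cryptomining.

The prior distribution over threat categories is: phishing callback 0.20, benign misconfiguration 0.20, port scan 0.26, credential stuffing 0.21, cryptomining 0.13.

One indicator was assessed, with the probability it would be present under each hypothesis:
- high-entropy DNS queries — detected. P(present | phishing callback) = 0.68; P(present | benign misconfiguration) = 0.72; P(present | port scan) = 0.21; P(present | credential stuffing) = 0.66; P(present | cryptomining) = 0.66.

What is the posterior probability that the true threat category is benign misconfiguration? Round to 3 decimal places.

Multiply each prior by the likelihood of the indicator:
  phishing callback: 0.20 × 0.68 = 0.136
  benign misconfiguration: 0.20 × 0.72 = 0.144
  port scan: 0.26 × 0.21 = 0.0546
  credential stuffing: 0.21 × 0.66 = 0.1386
  cryptomining: 0.13 × 0.66 = 0.0858
Marginal likelihood of the evidence = 0.559.
P(benign misconfiguration | evidence) = 0.144 / 0.559 ≈ 0.258.

0.258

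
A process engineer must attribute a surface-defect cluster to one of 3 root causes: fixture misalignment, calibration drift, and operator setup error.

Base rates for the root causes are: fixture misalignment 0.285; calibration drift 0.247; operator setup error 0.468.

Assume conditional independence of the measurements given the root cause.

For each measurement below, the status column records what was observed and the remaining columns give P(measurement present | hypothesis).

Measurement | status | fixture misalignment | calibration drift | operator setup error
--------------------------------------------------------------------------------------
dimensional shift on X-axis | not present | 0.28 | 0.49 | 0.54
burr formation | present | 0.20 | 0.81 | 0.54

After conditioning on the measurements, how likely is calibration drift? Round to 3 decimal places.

By Bayes' rule with conditional independence, the unnormalized weight for each hypothesis is prior × ∏ likelihoods (using 1 − P(present | H) for each absent measurement):
  fixture misalignment: 0.285 × (1 − 0.28) × 0.20 = 0.04104
  calibration drift: 0.247 × (1 − 0.49) × 0.81 = 0.10204
  operator setup error: 0.468 × (1 − 0.54) × 0.54 = 0.11625
The unnormalized weights sum to 0.25933.
P(calibration drift | evidence) = 0.10204 / 0.25933 ≈ 0.393.

0.393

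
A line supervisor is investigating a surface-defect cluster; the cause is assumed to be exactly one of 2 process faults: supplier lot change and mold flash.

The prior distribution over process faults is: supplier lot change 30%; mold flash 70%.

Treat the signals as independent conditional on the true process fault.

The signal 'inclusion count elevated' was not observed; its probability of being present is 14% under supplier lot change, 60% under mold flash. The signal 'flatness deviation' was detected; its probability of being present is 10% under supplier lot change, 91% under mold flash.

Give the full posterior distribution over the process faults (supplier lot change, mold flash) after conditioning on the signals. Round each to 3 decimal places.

By Bayes' rule with conditional independence, the unnormalized weight for each hypothesis is prior × ∏ likelihoods (using 1 − P(present | H) for each absent signal):
  supplier lot change: 0.30 × (1 − 0.14) × 0.10 = 0.0258
  mold flash: 0.70 × (1 − 0.60) × 0.91 = 0.2548
Normalizing constant Z = 0.0258 + 0.2548 = 0.2806.
P(supplier lot change | evidence) = 0.0258 / 0.2806 ≈ 0.092
P(mold flash | evidence) = 0.2548 / 0.2806 ≈ 0.908

0.092, 0.908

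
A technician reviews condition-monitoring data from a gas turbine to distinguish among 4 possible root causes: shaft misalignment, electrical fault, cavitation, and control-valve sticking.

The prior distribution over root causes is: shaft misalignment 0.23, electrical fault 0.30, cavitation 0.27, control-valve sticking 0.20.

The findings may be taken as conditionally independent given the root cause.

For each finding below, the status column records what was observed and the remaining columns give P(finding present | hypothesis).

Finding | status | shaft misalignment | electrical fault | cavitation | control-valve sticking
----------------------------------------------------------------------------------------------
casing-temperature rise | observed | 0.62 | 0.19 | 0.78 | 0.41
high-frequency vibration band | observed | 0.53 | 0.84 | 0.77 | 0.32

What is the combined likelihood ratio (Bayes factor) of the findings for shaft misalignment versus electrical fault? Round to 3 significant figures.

2.06

Take the product of per-finding likelihoods under each hypothesis, then divide.
  shaft misalignment: 0.62 × 0.53 = 0.3286
  electrical fault: 0.19 × 0.84 = 0.1596
Bayes factor = 0.3286 / 0.1596 ≈ 2.06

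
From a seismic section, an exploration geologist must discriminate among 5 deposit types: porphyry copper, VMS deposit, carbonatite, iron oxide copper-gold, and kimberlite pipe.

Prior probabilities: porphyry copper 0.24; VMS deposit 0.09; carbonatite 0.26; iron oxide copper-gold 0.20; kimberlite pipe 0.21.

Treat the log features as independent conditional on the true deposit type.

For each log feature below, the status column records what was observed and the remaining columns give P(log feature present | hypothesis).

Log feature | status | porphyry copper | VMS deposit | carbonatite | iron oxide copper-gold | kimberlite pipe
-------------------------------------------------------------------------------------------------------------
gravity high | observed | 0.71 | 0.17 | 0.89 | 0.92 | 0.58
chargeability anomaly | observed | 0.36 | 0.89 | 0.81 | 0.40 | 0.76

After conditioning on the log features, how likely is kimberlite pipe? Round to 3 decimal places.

0.216

By Bayes' rule with conditional independence, the unnormalized weight for each hypothesis is prior × ∏ likelihoods:
  porphyry copper: 0.24 × 0.71 × 0.36 = 0.061344
  VMS deposit: 0.09 × 0.17 × 0.89 = 0.013617
  carbonatite: 0.26 × 0.89 × 0.81 = 0.18743
  iron oxide copper-gold: 0.20 × 0.92 × 0.40 = 0.0736
  kimberlite pipe: 0.21 × 0.58 × 0.76 = 0.092568
The unnormalized weights sum to 0.42856.
P(kimberlite pipe | evidence) = 0.092568 / 0.42856 ≈ 0.216.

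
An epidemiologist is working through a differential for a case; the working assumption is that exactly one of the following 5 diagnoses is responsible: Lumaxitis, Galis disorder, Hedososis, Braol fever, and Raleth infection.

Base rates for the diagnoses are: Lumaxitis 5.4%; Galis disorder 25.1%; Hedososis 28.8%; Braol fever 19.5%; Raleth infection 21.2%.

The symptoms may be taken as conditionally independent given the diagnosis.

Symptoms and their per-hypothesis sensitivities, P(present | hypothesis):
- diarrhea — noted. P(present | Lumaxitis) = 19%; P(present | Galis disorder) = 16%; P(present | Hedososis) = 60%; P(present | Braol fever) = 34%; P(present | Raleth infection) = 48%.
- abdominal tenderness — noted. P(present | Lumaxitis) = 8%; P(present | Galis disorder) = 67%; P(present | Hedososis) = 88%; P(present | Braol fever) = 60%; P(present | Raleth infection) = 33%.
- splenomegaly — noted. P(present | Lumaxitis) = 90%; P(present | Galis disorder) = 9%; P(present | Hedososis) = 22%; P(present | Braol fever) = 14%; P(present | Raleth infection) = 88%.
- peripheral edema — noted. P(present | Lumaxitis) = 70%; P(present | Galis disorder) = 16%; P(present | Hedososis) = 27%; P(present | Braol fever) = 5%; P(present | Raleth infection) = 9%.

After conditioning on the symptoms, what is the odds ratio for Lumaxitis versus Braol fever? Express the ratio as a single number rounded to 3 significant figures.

Unnormalized posterior weight (prior times the symptom likelihoods) for each of the two hypotheses:
  Lumaxitis: 0.054 × 0.19 × 0.08 × 0.90 × 0.70 = 0.0005171
  Braol fever: 0.195 × 0.34 × 0.60 × 0.14 × 0.05 = 0.00027846
Odds(Lumaxitis : Braol fever) = 0.0005171 / 0.00027846 ≈ 1.86.

1.86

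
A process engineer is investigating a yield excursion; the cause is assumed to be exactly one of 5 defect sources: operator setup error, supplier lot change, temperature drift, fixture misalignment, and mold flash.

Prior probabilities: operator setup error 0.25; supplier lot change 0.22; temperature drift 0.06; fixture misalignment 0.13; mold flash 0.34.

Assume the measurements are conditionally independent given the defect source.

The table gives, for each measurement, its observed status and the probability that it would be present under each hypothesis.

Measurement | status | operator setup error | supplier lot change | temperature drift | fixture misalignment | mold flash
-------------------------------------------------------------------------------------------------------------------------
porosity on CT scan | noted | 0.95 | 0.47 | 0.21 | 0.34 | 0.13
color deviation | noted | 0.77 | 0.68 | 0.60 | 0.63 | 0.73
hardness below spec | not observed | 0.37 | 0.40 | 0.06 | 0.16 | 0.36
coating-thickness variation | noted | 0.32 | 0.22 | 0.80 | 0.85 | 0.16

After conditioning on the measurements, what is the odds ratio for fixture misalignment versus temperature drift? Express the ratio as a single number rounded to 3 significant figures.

3.50

Unnormalized posterior weight (prior times the measurement likelihoods) for each of the two hypotheses (using 1 − P(present | H) for each absent measurement):
  fixture misalignment: 0.13 × 0.34 × 0.63 × (1 − 0.16) × 0.85 = 0.019882
  temperature drift: 0.06 × 0.21 × 0.60 × (1 − 0.06) × 0.80 = 0.0056851
Odds(fixture misalignment : temperature drift) = 0.019882 / 0.0056851 ≈ 3.50.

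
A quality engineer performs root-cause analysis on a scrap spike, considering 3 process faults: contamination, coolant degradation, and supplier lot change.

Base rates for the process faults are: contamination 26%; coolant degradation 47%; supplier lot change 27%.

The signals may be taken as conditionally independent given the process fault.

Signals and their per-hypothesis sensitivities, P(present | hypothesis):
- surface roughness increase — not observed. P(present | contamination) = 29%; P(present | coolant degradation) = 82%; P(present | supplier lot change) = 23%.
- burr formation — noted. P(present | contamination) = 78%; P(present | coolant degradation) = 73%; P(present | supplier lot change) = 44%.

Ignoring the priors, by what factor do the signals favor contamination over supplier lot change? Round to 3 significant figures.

The Bayes factor is the ratio of the joint likelihoods of the signal pattern under the two hypotheses (using 1 − P(present | H) for each absent signal).
  contamination: (1 − 0.29) × 0.78 = 0.5538
  supplier lot change: (1 − 0.23) × 0.44 = 0.3388
Bayes factor = 0.5538 / 0.3388 ≈ 1.63

1.63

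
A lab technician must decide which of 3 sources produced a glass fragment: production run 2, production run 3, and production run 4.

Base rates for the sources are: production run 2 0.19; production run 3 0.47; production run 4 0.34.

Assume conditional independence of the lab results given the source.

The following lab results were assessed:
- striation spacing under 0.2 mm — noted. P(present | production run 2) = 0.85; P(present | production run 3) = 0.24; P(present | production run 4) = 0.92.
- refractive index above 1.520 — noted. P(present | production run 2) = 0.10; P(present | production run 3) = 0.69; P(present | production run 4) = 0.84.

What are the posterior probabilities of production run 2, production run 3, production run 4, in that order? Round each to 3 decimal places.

0.045, 0.218, 0.737

Multiply each prior by the joint likelihood of the lab result pattern:
  production run 2: 0.19 × 0.85 × 0.10 = 0.01615
  production run 3: 0.47 × 0.24 × 0.69 = 0.077832
  production run 4: 0.34 × 0.92 × 0.84 = 0.26275
Normalizing constant Z = 0.01615 + 0.077832 + 0.26275 = 0.35673.
P(production run 2 | evidence) = 0.01615 / 0.35673 ≈ 0.045
P(production run 3 | evidence) = 0.077832 / 0.35673 ≈ 0.218
P(production run 4 | evidence) = 0.26275 / 0.35673 ≈ 0.737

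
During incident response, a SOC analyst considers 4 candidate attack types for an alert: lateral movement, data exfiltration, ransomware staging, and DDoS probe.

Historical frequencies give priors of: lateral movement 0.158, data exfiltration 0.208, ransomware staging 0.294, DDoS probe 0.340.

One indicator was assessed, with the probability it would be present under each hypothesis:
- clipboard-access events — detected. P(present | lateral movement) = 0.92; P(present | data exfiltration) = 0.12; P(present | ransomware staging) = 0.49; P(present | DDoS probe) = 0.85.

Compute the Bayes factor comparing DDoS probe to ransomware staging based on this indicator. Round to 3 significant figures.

1.73

The Bayes factor is the ratio of the two likelihoods.
  DDoS probe: 0.85
  ransomware staging: 0.49
Bayes factor = 0.85 / 0.49 ≈ 1.73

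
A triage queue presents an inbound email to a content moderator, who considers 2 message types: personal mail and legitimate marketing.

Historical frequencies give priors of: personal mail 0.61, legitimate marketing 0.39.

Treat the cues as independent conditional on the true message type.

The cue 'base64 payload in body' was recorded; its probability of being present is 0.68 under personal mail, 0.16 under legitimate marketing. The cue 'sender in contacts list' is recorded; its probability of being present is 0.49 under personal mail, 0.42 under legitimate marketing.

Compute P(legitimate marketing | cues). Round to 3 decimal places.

By Bayes' rule with conditional independence, the unnormalized weight for each hypothesis is prior × ∏ likelihoods:
  personal mail: 0.61 × 0.68 × 0.49 = 0.20325
  legitimate marketing: 0.39 × 0.16 × 0.42 = 0.026208
Marginal likelihood of the evidence = 0.22946.
P(legitimate marketing | evidence) = 0.026208 / 0.22946 ≈ 0.114.

0.114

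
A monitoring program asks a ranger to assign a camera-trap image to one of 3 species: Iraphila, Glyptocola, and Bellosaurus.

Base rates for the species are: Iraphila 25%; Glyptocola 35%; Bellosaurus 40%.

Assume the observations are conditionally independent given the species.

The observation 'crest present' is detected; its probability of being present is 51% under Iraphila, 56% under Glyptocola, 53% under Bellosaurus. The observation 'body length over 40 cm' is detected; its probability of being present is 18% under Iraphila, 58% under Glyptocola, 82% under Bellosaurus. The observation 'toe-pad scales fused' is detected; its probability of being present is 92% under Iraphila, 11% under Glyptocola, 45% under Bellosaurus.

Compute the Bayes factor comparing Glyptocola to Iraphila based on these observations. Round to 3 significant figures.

Joint likelihood of the evidence pattern under each hypothesis:
  Glyptocola: 0.56 × 0.58 × 0.11 = 0.035728
  Iraphila: 0.51 × 0.18 × 0.92 = 0.084456
Bayes factor = 0.035728 / 0.084456 ≈ 0.423

0.423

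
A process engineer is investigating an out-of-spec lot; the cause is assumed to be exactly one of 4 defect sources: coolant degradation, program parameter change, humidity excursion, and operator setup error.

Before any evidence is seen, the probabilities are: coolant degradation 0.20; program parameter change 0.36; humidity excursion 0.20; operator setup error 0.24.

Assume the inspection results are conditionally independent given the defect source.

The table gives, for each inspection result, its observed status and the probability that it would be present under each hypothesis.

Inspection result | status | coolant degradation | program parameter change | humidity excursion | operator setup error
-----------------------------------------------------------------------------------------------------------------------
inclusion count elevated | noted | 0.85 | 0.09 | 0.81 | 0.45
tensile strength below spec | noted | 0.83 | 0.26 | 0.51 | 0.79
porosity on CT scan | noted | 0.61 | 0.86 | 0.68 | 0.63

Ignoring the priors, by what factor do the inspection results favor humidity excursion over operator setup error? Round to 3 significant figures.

1.25

Joint likelihood of the inspection result pattern under each hypothesis:
  humidity excursion: 0.81 × 0.51 × 0.68 = 0.28091
  operator setup error: 0.45 × 0.79 × 0.63 = 0.22397
Bayes factor = 0.28091 / 0.22397 ≈ 1.25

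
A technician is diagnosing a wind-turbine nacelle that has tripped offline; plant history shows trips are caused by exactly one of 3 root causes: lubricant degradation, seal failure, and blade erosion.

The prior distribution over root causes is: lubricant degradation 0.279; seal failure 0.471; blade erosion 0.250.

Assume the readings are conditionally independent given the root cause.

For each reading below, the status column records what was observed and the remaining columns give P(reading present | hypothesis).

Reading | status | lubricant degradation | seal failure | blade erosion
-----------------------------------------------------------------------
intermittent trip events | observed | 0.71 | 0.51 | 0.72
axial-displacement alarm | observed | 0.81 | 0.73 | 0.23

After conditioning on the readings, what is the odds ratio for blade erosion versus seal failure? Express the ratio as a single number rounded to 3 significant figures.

0.236

The normalizing constant cancels in an odds ratio, so compute prior × likelihood for the two hypotheses only:
  blade erosion: 0.250 × 0.72 × 0.23 = 0.0414
  seal failure: 0.471 × 0.51 × 0.73 = 0.17535
Posterior odds = 0.0414 / 0.17535 ≈ 0.236.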